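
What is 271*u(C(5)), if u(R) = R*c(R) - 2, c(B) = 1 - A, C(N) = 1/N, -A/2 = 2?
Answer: -271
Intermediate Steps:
A = -4 (A = -2*2 = -4)
c(B) = 5 (c(B) = 1 - 1*(-4) = 1 + 4 = 5)
u(R) = -2 + 5*R (u(R) = R*5 - 2 = 5*R - 2 = -2 + 5*R)
271*u(C(5)) = 271*(-2 + 5/5) = 271*(-2 + 5*(1/5)) = 271*(-2 + 1) = 271*(-1) = -271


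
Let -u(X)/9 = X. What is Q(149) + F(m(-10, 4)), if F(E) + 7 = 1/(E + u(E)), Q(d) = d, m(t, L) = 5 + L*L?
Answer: 23855/168 ≈ 141.99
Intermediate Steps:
m(t, L) = 5 + L²
u(X) = -9*X
F(E) = -7 - 1/(8*E) (F(E) = -7 + 1/(E - 9*E) = -7 + 1/(-8*E) = -7 - 1/(8*E))
Q(149) + F(m(-10, 4)) = 149 + (-7 - 1/(8*(5 + 4²))) = 149 + (-7 - 1/(8*(5 + 16))) = 149 + (-7 - ⅛/21) = 149 + (-7 - ⅛*1/21) = 149 + (-7 - 1/168) = 149 - 1177/168 = 23855/168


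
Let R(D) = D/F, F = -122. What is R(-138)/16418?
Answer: 69/1001498 ≈ 6.8897e-5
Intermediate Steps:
R(D) = -D/122 (R(D) = D/(-122) = D*(-1/122) = -D/122)
R(-138)/16418 = -1/122*(-138)/16418 = (69/61)*(1/16418) = 69/1001498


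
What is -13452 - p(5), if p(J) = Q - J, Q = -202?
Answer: -13245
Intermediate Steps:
p(J) = -202 - J
-13452 - p(5) = -13452 - (-202 - 1*5) = -13452 - (-202 - 5) = -13452 - 1*(-207) = -13452 + 207 = -13245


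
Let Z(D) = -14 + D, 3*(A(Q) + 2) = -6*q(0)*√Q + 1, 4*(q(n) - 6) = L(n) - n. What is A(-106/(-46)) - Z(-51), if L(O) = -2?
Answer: 190/3 - 11*√1219/23 ≈ 46.635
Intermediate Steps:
q(n) = 11/2 - n/4 (q(n) = 6 + (-2 - n)/4 = 6 + (-½ - n/4) = 11/2 - n/4)
A(Q) = -5/3 - 11*√Q (A(Q) = -2 + (-6*(11/2 - ¼*0)*√Q + 1)/3 = -2 + (-6*(11/2 + 0)*√Q + 1)/3 = -2 + (-33*√Q + 1)/3 = -2 + (1 - 33*√Q)/3 = -2 + (⅓ - 11*√Q) = -5/3 - 11*√Q)
A(-106/(-46)) - Z(-51) = (-5/3 - 11*√106*√(-1/(-46))) - (-14 - 51) = (-5/3 - 11*√1219/23) - 1*(-65) = (-5/3 - 11*√1219/23) + 65 = 190/3 - 11*√1219/23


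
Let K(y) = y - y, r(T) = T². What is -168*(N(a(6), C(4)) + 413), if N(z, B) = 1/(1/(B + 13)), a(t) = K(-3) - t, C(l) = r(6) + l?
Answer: -78288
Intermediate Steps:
K(y) = 0
C(l) = 36 + l (C(l) = 6² + l = 36 + l)
a(t) = -t (a(t) = 0 - t = -t)
N(z, B) = 13 + B (N(z, B) = 1/(1/(13 + B)) = 13 + B)
-168*(N(a(6), C(4)) + 413) = -168*((13 + (36 + 4)) + 413) = -168*((13 + 40) + 413) = -168*(53 + 413) = -168*466 = -78288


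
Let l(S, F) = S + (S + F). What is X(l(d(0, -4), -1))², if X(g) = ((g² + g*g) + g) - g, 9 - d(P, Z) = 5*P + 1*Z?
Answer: 1562500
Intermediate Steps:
d(P, Z) = 9 - Z - 5*P (d(P, Z) = 9 - (5*P + 1*Z) = 9 - (5*P + Z) = 9 - (Z + 5*P) = 9 + (-Z - 5*P) = 9 - Z - 5*P)
l(S, F) = F + 2*S (l(S, F) = S + (F + S) = F + 2*S)
X(g) = 2*g² (X(g) = ((g² + g²) + g) - g = (2*g² + g) - g = (g + 2*g²) - g = 2*g²)
X(l(d(0, -4), -1))² = (2*(-1 + 2*(9 - 1*(-4) - 5*0))²)² = (2*(-1 + 2*(9 + 4 + 0))²)² = (2*(-1 + 2*13)²)² = (2*(-1 + 26)²)² = (2*25²)² = (2*625)² = 1250² = 1562500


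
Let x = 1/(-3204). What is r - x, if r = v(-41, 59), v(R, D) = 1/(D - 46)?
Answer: 3217/41652 ≈ 0.077235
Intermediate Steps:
x = -1/3204 ≈ -0.00031211
v(R, D) = 1/(-46 + D)
r = 1/13 (r = 1/(-46 + 59) = 1/13 ≈ 0.076923)
r - x = 1/13 - 1*(-1/3204) = 1/13 + 1/3204 = 3217/41652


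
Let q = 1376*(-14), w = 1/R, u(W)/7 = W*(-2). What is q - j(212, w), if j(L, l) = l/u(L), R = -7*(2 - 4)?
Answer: -800457727/41552 ≈ -19264.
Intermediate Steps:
u(W) = -14*W (u(W) = 7*(W*(-2)) = 7*(-2*W) = -14*W)
R = 14 (R = -7*(-2) = 14)
w = 1/14 ≈ 0.071429
q = -19264
j(L, l) = -l/(14*L) (j(L, l) = l/((-14*L)) = l*(-1/(14*L)) = -l/(14*L))
q - j(212, w) = -19264 - (-1)/(14*14*212) = -19264 - 1*(-1/41552) = -19264 + 1/41552 = -800457727/41552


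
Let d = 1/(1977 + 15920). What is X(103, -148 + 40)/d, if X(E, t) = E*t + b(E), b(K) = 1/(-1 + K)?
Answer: -20306777359/102 ≈ -1.9909e+8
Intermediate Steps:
d = 1/17897 ≈ 5.5875e-5
X(E, t) = 1/(-1 + E) + E*t (X(E, t) = E*t + 1/(-1 + E) = 1/(-1 + E) + E*t)
X(103, -148 + 40)/d = ((1 + 103*(-148 + 40)*(-1 + 103))/(-1 + 103))/(1/17897) = ((1 + 103*(-108)*102)/102)*17897 = ((1 - 1134648)/102)*17897 = ((1/102)*(-1134647))*17897 = -1134647/102*17897 = -20306777359/102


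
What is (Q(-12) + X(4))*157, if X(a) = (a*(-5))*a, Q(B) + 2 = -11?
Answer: -14601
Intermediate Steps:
Q(B) = -13 (Q(B) = -2 - 11 = -13)
X(a) = -5*a**2 (X(a) = (-5*a)*a = -5*a**2)
(Q(-12) + X(4))*157 = (-13 - 5*4**2)*157 = (-13 - 5*16)*157 = (-13 - 80)*157 = -93*157 = -14601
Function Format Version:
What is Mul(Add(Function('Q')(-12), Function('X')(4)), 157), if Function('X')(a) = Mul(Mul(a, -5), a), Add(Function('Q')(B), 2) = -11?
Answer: -14601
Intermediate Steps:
Function('Q')(B) = -13 (Function('Q')(B) = Add(-2, -11) = -13)
Function('X')(a) = Mul(-5, Pow(a, 2)) (Function('X')(a) = Mul(Mul(-5, a), a) = Mul(-5, Pow(a, 2)))
Mul(Add(Function('Q')(-12), Function('X')(4)), 157) = Mul(Add(-13, Mul(-5, Pow(4, 2))), 157) = Mul(Add(-13, Mul(-5, 16)), 157) = Mul(Add(-13, -80), 157) = Mul(-93, 157) = -14601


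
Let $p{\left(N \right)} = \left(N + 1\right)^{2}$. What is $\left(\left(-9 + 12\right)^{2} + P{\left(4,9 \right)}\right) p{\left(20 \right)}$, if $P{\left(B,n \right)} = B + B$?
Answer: $7497$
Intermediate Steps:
$P{\left(B,n \right)} = 2 B$
$p{\left(N \right)} = \left(1 + N\right)^{2}$
$\left(\left(-9 + 12\right)^{2} + P{\left(4,9 \right)}\right) p{\left(20 \right)} = \left(\left(-9 + 12\right)^{2} + 2 \cdot 4\right) \left(1 + 20\right)^{2} = \left(3^{2} + 8\right) 21^{2} = \left(9 + 8\right) 441 = 17 \cdot 441 = 7497$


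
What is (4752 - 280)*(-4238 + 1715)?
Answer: -11282856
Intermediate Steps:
(4752 - 280)*(-4238 + 1715) = 4472*(-2523) = -11282856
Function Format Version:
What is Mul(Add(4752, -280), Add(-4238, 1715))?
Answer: -11282856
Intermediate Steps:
Mul(Add(4752, -280), Add(-4238, 1715)) = Mul(4472, -2523) = -11282856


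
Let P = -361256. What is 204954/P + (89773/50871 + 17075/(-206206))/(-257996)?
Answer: -1415011167525997411/2494098190498127928 ≈ -0.56734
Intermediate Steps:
204954/P + (89773/50871 + 17075/(-206206))/(-257996) = 204954/(-361256) + (89773/50871 + 17075/(-206206))/(-257996) = 204954*(-1/361256) + (89773*(1/50871) + 17075*(-1/206206))*(-1/257996) = -102477/180628 + (89773/50871 - 17075/206206)*(-1/257996) = -102477/180628 + (17643108913/10489905426)*(-1/257996) = -102477/180628 - 17643108913/2706353640286296 = -1415011167525997411/2494098190498127928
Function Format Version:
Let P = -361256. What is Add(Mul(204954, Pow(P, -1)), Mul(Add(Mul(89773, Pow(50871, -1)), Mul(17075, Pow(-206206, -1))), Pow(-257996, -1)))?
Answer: Rational(-1415011167525997411, 2494098190498127928) ≈ -0.56734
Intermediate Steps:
Add(Mul(204954, Pow(P, -1)), Mul(Add(Mul(89773, Pow(50871, -1)), Mul(17075, Pow(-206206, -1))), Pow(-257996, -1))) = Add(Mul(204954, Pow(-361256, -1)), Mul(Add(Mul(89773, Pow(50871, -1)), Mul(17075, Pow(-206206, -1))), Pow(-257996, -1))) = Add(Mul(204954, Rational(-1, 361256)), Mul(Add(Mul(89773, Rational(1, 50871)), Mul(17075, Rational(-1, 206206))), Rational(-1, 257996))) = Add(Rational(-102477, 180628), Mul(Add(Rational(89773, 50871), Rational(-17075, 206206)), Rational(-1, 257996))) = Add(Rational(-102477, 180628), Mul(Rational(17643108913, 10489905426), Rational(-1, 257996))) = Add(Rational(-102477, 180628), Rational(-17643108913, 2706353640286296)) = Rational(-1415011167525997411, 2494098190498127928)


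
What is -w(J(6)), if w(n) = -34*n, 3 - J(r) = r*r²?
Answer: -7242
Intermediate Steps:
J(r) = 3 - r³ (J(r) = 3 - r*r² = 3 - r³)
-w(J(6)) = -(-34)*(3 - 1*6³) = -(-34)*(3 - 1*216) = -(-34)*(3 - 216) = -(-34)*(-213) = -1*7242 = -7242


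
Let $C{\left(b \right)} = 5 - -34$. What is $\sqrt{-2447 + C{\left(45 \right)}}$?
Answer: $2 i \sqrt{602} \approx 49.071 i$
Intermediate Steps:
$C{\left(b \right)} = 39$ ($C{\left(b \right)} = 5 + 34 = 39$)
$\sqrt{-2447 + C{\left(45 \right)}} = \sqrt{-2447 + 39} = \sqrt{-2408} = 2 i \sqrt{602}$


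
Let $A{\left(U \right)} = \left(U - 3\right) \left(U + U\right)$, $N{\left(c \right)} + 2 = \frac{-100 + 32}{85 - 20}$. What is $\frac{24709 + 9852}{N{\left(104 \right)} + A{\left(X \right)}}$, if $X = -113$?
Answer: $\frac{132145}{100226} \approx 1.3185$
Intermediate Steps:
$N{\left(c \right)} = - \frac{198}{65}$ ($N{\left(c \right)} = -2 + \frac{-100 + 32}{85 - 20} = -2 - \frac{68}{65} = - \frac{198}{65}$)
$A{\left(U \right)} = 2 U \left(-3 + U\right)$ ($A{\left(U \right)} = \left(-3 + U\right) 2 U = 2 U \left(-3 + U\right)$)
$\frac{24709 + 9852}{N{\left(104 \right)} + A{\left(X \right)}} = \frac{24709 + 9852}{- \frac{198}{65} + 2 \left(-113\right) \left(-3 - 113\right)} = \frac{34561}{- \frac{198}{65} + 2 \left(-113\right) \left(-116\right)} = \frac{34561}{- \frac{198}{65} + 26216} = \frac{34561}{\frac{1703842}{65}} = 34561 \cdot \frac{65}{1703842} = \frac{132145}{100226}$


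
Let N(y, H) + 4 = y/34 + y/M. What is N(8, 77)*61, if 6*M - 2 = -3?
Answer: -53680/17 ≈ -3157.6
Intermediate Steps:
M = -⅙ (M = ⅓ + (⅙)*(-3) = ⅓ - ½ = -⅙ ≈ -0.16667)
N(y, H) = -4 - 203*y/34 (N(y, H) = -4 + (y/34 + y/(-⅙)) = -4 + (y*(1/34) + y*(-6)) = -4 + (y/34 - 6*y) = -4 - 203*y/34)
N(8, 77)*61 = (-4 - 203/34*8)*61 = (-4 - 812/17)*61 = -880/17*61 = -53680/17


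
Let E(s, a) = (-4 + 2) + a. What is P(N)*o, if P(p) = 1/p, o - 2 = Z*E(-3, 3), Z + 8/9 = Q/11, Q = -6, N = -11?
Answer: -56/1089 ≈ -0.051423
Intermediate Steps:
E(s, a) = -2 + a
Z = -142/99 (Z = -8/9 - 6/11 = -142/99 ≈ -1.4343)
o = 56/99 (o = 2 - 142*(-2 + 3)/99 = 2 - 142/99*1 = 2 - 142/99 = 56/99 ≈ 0.56566)
P(N)*o = (56/99)/(-11) = -1/11*56/99 = -56/1089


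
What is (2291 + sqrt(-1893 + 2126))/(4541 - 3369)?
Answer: 2291/1172 + sqrt(233)/1172 ≈ 1.9678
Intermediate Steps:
(2291 + sqrt(-1893 + 2126))/(4541 - 3369) = (2291 + sqrt(233))/1172 = (2291 + sqrt(233))*(1/1172) = 2291/1172 + sqrt(233)/1172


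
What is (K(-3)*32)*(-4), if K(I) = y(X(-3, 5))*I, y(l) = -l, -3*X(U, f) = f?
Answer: 640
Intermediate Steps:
X(U, f) = -f/3
K(I) = 5*I/3 (K(I) = (-(-1)*5/3)*I = (-1*(-5/3))*I = 5*I/3)
(K(-3)*32)*(-4) = (((5/3)*(-3))*32)*(-4) = -5*32*(-4) = -160*(-4) = 640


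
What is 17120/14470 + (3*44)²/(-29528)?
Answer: 3167426/5340877 ≈ 0.59305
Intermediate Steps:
17120/14470 + (3*44)²/(-29528) = 17120*(1/14470) + 132²*(-1/29528) = 1712/1447 + 17424*(-1/29528) = 1712/1447 - 2178/3691 = 3167426/5340877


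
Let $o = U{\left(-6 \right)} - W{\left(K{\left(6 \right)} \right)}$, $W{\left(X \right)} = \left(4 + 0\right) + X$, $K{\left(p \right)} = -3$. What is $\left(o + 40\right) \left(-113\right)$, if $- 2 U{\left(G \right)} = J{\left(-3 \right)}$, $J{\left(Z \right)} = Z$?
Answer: $- \frac{9153}{2} \approx -4576.5$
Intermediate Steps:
$U{\left(G \right)} = \frac{3}{2}$ ($U{\left(G \right)} = \left(- \frac{1}{2}\right) \left(-3\right) = \frac{3}{2}$)
$W{\left(X \right)} = 4 + X$
$o = \frac{1}{2}$ ($o = \frac{3}{2} - \left(4 - 3\right) = \frac{3}{2} - 1 = \frac{1}{2} \approx 0.5$)
$\left(o + 40\right) \left(-113\right) = \left(\frac{1}{2} + 40\right) \left(-113\right) = \frac{81}{2} \left(-113\right) = - \frac{9153}{2}$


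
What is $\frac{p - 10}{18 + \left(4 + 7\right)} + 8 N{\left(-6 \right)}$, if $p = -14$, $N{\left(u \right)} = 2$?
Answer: $\frac{440}{29} \approx 15.172$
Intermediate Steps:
$\frac{p - 10}{18 + \left(4 + 7\right)} + 8 N{\left(-6 \right)} = \frac{-14 - 10}{18 + \left(4 + 7\right)} + 8 \cdot 2 = - \frac{24}{18 + 11} + 16 = - \frac{24}{29} + 16 = \frac{440}{29}$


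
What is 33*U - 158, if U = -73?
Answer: -2567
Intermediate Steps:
33*U - 158 = 33*(-73) - 158 = -2409 - 158 = -2567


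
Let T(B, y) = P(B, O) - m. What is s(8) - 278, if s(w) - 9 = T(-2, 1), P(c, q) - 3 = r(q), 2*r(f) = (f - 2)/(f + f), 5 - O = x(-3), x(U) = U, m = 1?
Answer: -4269/16 ≈ -266.81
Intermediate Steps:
O = 8 (O = 5 - 1*(-3) = 5 + 3 = 8)
r(f) = (-2 + f)/(4*f) (r(f) = ((f - 2)/(f + f))/2 = ((-2 + f)/((2*f)))/2 = ((-2 + f)*(1/(2*f)))/2 = ((-2 + f)/(2*f))/2 = (-2 + f)/(4*f))
P(c, q) = 3 + (-2 + q)/(4*q)
T(B, y) = 35/16 (T(B, y) = (1/4)*(-2 + 13*8)/8 - 1*1 = (1/4)*(1/8)*(-2 + 104) - 1 = (1/4)*(1/8)*102 - 1 = 51/16 - 1 = 35/16)
s(w) = 179/16 (s(w) = 9 + 35/16 = 179/16)
s(8) - 278 = 179/16 - 278 = -4269/16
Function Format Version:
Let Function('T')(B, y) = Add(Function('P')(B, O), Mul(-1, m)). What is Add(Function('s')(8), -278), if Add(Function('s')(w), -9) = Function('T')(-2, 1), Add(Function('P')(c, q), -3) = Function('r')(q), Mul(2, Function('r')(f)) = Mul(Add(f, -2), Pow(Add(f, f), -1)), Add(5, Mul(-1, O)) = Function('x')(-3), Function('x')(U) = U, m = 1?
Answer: Rational(-4269, 16) ≈ -266.81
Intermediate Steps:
O = 8 (O = Add(5, Mul(-1, -3)) = Add(5, 3) = 8)
Function('r')(f) = Mul(Rational(1, 4), Pow(f, -1), Add(-2, f)) (Function('r')(f) = Mul(Rational(1, 2), Mul(Add(f, -2), Pow(Add(f, f), -1))) = Mul(Rational(1, 2), Mul(Add(-2, f), Pow(Mul(2, f), -1))) = Mul(Rational(1, 2), Mul(Add(-2, f), Mul(Rational(1, 2), Pow(f, -1)))) = Mul(Rational(1, 2), Mul(Rational(1, 2), Pow(f, -1), Add(-2, f))) = Mul(Rational(1, 4), Pow(f, -1), Add(-2, f)))
Function('P')(c, q) = Add(3, Mul(Rational(1, 4), Pow(q, -1), Add(-2, q)))
Function('T')(B, y) = Rational(35, 16) (Function('T')(B, y) = Add(Mul(Rational(1, 4), Pow(8, -1), Add(-2, Mul(13, 8))), Mul(-1, 1)) = Add(Mul(Rational(1, 4), Rational(1, 8), Add(-2, 104)), -1) = Add(Mul(Rational(1, 4), Rational(1, 8), 102), -1) = Add(Rational(51, 16), -1) = Rational(35, 16))
Function('s')(w) = Rational(179, 16) (Function('s')(w) = Add(9, Rational(35, 16)) = Rational(179, 16))
Add(Function('s')(8), -278) = Add(Rational(179, 16), -278) = Rational(-4269, 16)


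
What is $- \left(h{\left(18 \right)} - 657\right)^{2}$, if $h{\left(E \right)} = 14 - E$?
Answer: $-436921$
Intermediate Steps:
$- \left(h{\left(18 \right)} - 657\right)^{2} = - \left(\left(14 - 18\right) - 657\right)^{2} = - \left(-4 - 657\right)^{2} = - \left(-661\right)^{2} = \left(-1\right) 436921 = -436921$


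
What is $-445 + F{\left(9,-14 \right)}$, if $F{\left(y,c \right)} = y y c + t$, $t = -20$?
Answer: $-1599$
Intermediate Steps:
$F{\left(y,c \right)} = -20 + c y^{2}$ ($F{\left(y,c \right)} = y y c - 20 = y^{2} c - 20 = c y^{2} - 20 = -20 + c y^{2}$)
$-445 + F{\left(9,-14 \right)} = -445 - \left(20 + 14 \cdot 9^{2}\right) = -445 - 1154 = -1599$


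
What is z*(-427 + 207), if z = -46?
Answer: 10120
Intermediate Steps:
z*(-427 + 207) = -46*(-427 + 207) = -46*(-220) = 10120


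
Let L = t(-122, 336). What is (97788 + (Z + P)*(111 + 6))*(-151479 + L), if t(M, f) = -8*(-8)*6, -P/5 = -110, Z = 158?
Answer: -27291383280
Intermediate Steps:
P = 550 (P = -5*(-110) = 550)
t(M, f) = 384 (t(M, f) = 64*6 = 384)
L = 384
(97788 + (Z + P)*(111 + 6))*(-151479 + L) = (97788 + (158 + 550)*(111 + 6))*(-151479 + 384) = (97788 + 708*117)*(-151095) = (97788 + 82836)*(-151095) = 180624*(-151095) = -27291383280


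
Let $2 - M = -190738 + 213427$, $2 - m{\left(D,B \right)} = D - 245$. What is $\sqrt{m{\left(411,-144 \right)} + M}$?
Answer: $3 i \sqrt{2539} \approx 151.17 i$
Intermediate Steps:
$m{\left(D,B \right)} = 247 - D$ ($m{\left(D,B \right)} = 2 - \left(D - 245\right) = 2 - \left(-245 + D\right) = 247 - D$)
$M = -22687$ ($M = 2 - \left(-190738 + 213427\right) = 2 - 22689 = -22687$)
$\sqrt{m{\left(411,-144 \right)} + M} = \sqrt{\left(247 - 411\right) - 22687} = \sqrt{-164 - 22687} = \sqrt{-22851} = 3 i \sqrt{2539}$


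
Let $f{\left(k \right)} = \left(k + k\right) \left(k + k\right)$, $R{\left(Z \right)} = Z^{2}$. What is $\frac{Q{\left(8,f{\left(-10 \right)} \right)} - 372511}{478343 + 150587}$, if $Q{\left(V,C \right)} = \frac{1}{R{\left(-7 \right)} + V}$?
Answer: $- \frac{10616563}{17924505} \approx -0.59229$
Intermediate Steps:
$f{\left(k \right)} = 4 k^{2}$ ($f{\left(k \right)} = 2 k 2 k = 4 k^{2}$)
$Q{\left(V,C \right)} = \frac{1}{49 + V}$ ($Q{\left(V,C \right)} = \frac{1}{\left(-7\right)^{2} + V} = \frac{1}{49 + V}$)
$\frac{Q{\left(8,f{\left(-10 \right)} \right)} - 372511}{478343 + 150587} = \frac{\frac{1}{49 + 8} - 372511}{478343 + 150587} = \frac{\frac{1}{57} - 372511}{628930} = \left(\frac{1}{57} - 372511\right) \frac{1}{628930} = \left(- \frac{21233126}{57}\right) \frac{1}{628930} = - \frac{10616563}{17924505}$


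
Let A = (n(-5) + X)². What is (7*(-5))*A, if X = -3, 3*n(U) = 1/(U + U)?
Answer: -57967/180 ≈ -322.04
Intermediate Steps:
n(U) = 1/(6*U) (n(U) = 1/(3*(U + U)) = 1/(3*((2*U))) = (1/(2*U))/3 = 1/(6*U))
A = 8281/900 (A = ((⅙)/(-5) - 3)² = ((⅙)*(-⅕) - 3)² = (-1/30 - 3)² = (-91/30)² = 8281/900 ≈ 9.2011)
(7*(-5))*A = (7*(-5))*(8281/900) = -35*8281/900 = -57967/180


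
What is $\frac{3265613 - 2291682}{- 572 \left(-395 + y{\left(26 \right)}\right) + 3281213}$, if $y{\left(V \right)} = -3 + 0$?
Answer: $\frac{139133}{501267} \approx 0.27756$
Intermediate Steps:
$y{\left(V \right)} = -3$
$\frac{3265613 - 2291682}{- 572 \left(-395 + y{\left(26 \right)}\right) + 3281213} = \frac{3265613 - 2291682}{- 572 \left(-395 - 3\right) + 3281213} = \frac{973931}{\left(-572\right) \left(-398\right) + 3281213} = \frac{973931}{227656 + 3281213} = \frac{973931}{3508869} = 973931 \cdot \frac{1}{3508869} = \frac{139133}{501267}$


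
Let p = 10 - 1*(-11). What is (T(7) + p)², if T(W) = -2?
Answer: 361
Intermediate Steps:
p = 21 (p = 10 + 11 = 21)
(T(7) + p)² = (-2 + 21)² = 19² = 361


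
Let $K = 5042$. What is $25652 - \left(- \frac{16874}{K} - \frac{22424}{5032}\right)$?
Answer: $\frac{40688980504}{1585709} \approx 25660.0$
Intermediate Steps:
$25652 - \left(- \frac{16874}{K} - \frac{22424}{5032}\right) = 25652 - \left(- \frac{16874}{5042} - \frac{22424}{5032}\right) = 25652 - \left(\left(-16874\right) \frac{1}{5042} - \frac{2803}{629}\right) = 25652 - \left(- \frac{8437}{2521} - \frac{2803}{629}\right) = 25652 - - \frac{12373236}{1585709} = 25652 + \frac{12373236}{1585709} = \frac{40688980504}{1585709}$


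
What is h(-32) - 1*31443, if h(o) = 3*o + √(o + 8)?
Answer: -31539 + 2*I*√6 ≈ -31539.0 + 4.899*I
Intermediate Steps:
h(o) = √(8 + o) + 3*o (h(o) = 3*o + √(8 + o) = √(8 + o) + 3*o)
h(-32) - 1*31443 = (√(8 - 32) + 3*(-32)) - 1*31443 = (√(-24) - 96) - 31443 = (2*I*√6 - 96) - 31443 = (-96 + 2*I*√6) - 31443 = -31539 + 2*I*√6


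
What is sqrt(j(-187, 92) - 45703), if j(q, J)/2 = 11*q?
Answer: I*sqrt(49817) ≈ 223.2*I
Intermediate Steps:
j(q, J) = 22*q (j(q, J) = 2*(11*q) = 22*q)
sqrt(j(-187, 92) - 45703) = sqrt(22*(-187) - 45703) = sqrt(-4114 - 45703) = sqrt(-49817) = I*sqrt(49817)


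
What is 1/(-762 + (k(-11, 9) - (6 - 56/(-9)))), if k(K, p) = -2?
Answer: -9/6986 ≈ -0.0012883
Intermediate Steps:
1/(-762 + (k(-11, 9) - (6 - 56/(-9)))) = 1/(-762 + (-2 - (6 - 56/(-9)))) = 1/(-762 + (-2 - (6 - 56*(-1)/9))) = 1/(-762 + (-2 - (6 - 8*(-7/9)))) = 1/(-762 + (-2 - (6 + 56/9))) = 1/(-762 + (-2 - 1*110/9)) = 1/(-762 + (-2 - 110/9)) = 1/(-762 - 128/9) = 1/(-6986/9) = -9/6986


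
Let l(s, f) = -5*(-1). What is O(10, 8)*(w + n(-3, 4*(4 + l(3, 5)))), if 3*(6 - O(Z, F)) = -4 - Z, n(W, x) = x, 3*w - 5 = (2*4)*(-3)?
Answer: 2848/9 ≈ 316.44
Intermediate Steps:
l(s, f) = 5
w = -19/3 (w = 5/3 + ((2*4)*(-3))/3 = 5/3 + (8*(-3))/3 = 5/3 + (1/3)*(-24) = 5/3 - 8 = -19/3 ≈ -6.3333)
O(Z, F) = 22/3 + Z/3 (O(Z, F) = 6 - (-4 - Z)/3 = 6 + (4/3 + Z/3) = 22/3 + Z/3)
O(10, 8)*(w + n(-3, 4*(4 + l(3, 5)))) = (22/3 + (1/3)*10)*(-19/3 + 4*(4 + 5)) = (22/3 + 10/3)*(-19/3 + 4*9) = 32*(-19/3 + 36)/3 = (32/3)*(89/3) = 2848/9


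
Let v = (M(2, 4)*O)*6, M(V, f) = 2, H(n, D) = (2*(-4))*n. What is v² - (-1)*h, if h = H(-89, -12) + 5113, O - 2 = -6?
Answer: 8129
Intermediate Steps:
H(n, D) = -8*n
O = -4 (O = 2 - 6 = -4)
h = 5825 (h = -8*(-89) + 5113 = 712 + 5113 = 5825)
v = -48 (v = (2*(-4))*6 = -8*6 = -48)
v² - (-1)*h = (-48)² - (-1)*5825 = 2304 - 1*(-5825) = 2304 + 5825 = 8129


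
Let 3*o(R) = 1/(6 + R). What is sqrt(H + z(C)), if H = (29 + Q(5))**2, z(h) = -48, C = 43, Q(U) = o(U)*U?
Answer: 2*sqrt(218293)/33 ≈ 28.316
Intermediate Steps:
o(R) = 1/(3*(6 + R))
Q(U) = U/(3*(6 + U)) (Q(U) = (1/(3*(6 + U)))*U = U/(3*(6 + U)))
H = 925444/1089 (H = (29 + (1/3)*5/(6 + 5))**2 = (29 + (1/3)*5/11)**2 = (29 + (1/3)*5*(1/11))**2 = (29 + 5/33)**2 = (962/33)**2 = 925444/1089 ≈ 849.81)
sqrt(H + z(C)) = sqrt(925444/1089 - 48) = sqrt(873172/1089) = 2*sqrt(218293)/33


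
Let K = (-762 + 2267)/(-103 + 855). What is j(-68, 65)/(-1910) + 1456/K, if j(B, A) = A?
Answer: 59748117/82130 ≈ 727.48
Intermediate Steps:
K = 1505/752 ≈ 2.0013
j(-68, 65)/(-1910) + 1456/K = 65/(-1910) + 1456/(1505/752) = 65*(-1/1910) + 1456*(752/1505) = -13/382 + 156416/215 = 59748117/82130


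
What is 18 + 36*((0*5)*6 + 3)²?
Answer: 342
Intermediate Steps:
18 + 36*((0*5)*6 + 3)² = 18 + 36*(0*6 + 3)² = 18 + 36*(0 + 3)² = 18 + 36*3² = 18 + 36*9 = 18 + 324 = 342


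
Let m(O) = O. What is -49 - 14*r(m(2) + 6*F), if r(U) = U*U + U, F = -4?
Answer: -6517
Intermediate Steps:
r(U) = U + U² (r(U) = U² + U = U + U²)
-49 - 14*r(m(2) + 6*F) = -49 - 14*(2 + 6*(-4))*(1 + (2 + 6*(-4))) = -49 - 14*(2 - 24)*(1 + (2 - 24)) = -49 - (-308)*(1 - 22) = -49 - (-308)*(-21) = -49 - 14*462 = -49 - 6468 = -6517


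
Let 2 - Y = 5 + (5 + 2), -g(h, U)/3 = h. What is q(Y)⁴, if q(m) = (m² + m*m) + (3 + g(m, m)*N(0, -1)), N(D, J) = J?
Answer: 895745041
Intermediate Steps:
g(h, U) = -3*h
Y = -10 (Y = 2 - (5 + (5 + 2)) = 2 - (5 + 7) = 2 - 1*12 = 2 - 12 = -10)
q(m) = 3 + 2*m² + 3*m (q(m) = (m² + m*m) + (3 - 3*m*(-1)) = (m² + m²) + (3 + 3*m) = 2*m² + (3 + 3*m) = 3 + 2*m² + 3*m)
q(Y)⁴ = (3 + 2*(-10)² + 3*(-10))⁴ = (3 + 2*100 - 30)⁴ = (3 + 200 - 30)⁴ = 173⁴ = 895745041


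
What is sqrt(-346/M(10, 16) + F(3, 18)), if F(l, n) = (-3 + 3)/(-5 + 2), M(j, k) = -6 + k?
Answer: I*sqrt(865)/5 ≈ 5.8822*I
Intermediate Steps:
F(l, n) = 0 (F(l, n) = 0/(-3) = 0*(-1/3) = 0)
sqrt(-346/M(10, 16) + F(3, 18)) = sqrt(-346/(-6 + 16) + 0) = sqrt(-346/10 + 0) = sqrt(-346*1/10 + 0) = sqrt(-173/5 + 0) = sqrt(-173/5) = I*sqrt(865)/5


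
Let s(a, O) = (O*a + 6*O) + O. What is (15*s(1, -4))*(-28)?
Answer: 13440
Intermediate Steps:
s(a, O) = 7*O + O*a (s(a, O) = (6*O + O*a) + O = 7*O + O*a)
(15*s(1, -4))*(-28) = (15*(-4*(7 + 1)))*(-28) = (15*(-4*8))*(-28) = (15*(-32))*(-28) = -480*(-28) = 13440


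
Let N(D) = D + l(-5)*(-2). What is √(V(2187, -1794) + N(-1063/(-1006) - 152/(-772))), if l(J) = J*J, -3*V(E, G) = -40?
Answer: I*√12014818759806/582474 ≈ 5.9509*I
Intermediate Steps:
V(E, G) = 40/3 (V(E, G) = -⅓*(-40) = 40/3)
l(J) = J²
N(D) = -50 + D (N(D) = D + (-5)²*(-2) = D + 25*(-2) = D - 50 = -50 + D)
√(V(2187, -1794) + N(-1063/(-1006) - 152/(-772))) = √(40/3 + (-50 + (-1063/(-1006) - 152/(-772)))) = √(40/3 + (-50 + (-1063*(-1/1006) - 152*(-1/772)))) = √(40/3 + (-50 + (1063/1006 + 38/193))) = √(40/3 + (-50 + 243387/194158)) = √(40/3 - 9464513/194158) = √(-20627219/582474) = I*√12014818759806/582474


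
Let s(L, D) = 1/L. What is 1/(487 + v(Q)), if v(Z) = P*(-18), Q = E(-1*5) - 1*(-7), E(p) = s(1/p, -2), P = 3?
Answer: 1/433 ≈ 0.0023095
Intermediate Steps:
E(p) = p (E(p) = 1/(1/p) = p)
Q = 2 (Q = -1*5 - 1*(-7) = -5 + 7 = 2)
v(Z) = -54 (v(Z) = 3*(-18) = -54)
1/(487 + v(Q)) = 1/(487 - 54) = 1/433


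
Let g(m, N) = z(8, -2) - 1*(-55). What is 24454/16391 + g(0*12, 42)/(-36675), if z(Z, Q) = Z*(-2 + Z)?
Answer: 895162177/601139925 ≈ 1.4891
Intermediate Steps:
g(m, N) = 103 (g(m, N) = 8*(-2 + 8) - 1*(-55) = 8*6 + 55 = 48 + 55 = 103)
24454/16391 + g(0*12, 42)/(-36675) = 24454/16391 + 103/(-36675) = 24454*(1/16391) + 103*(-1/36675) = 24454/16391 - 103/36675 = 895162177/601139925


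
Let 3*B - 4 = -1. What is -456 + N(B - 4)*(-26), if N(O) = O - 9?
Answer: -144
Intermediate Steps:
B = 1 (B = 4/3 + (⅓)*(-1) = 4/3 - ⅓ = 1)
N(O) = -9 + O
-456 + N(B - 4)*(-26) = -456 + (-9 + (1 - 4))*(-26) = -456 + (-9 - 3)*(-26) = -456 - 12*(-26) = -456 + 312 = -144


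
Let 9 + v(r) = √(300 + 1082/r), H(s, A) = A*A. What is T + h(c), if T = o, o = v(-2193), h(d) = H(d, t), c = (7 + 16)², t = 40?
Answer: 1591 + √1440401874/2193 ≈ 1608.3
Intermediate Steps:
H(s, A) = A²
c = 529 (c = 23² = 529)
v(r) = -9 + √(300 + 1082/r)
h(d) = 1600 (h(d) = 40² = 1600)
o = -9 + √1440401874/2193 (o = -9 + √(300 + 1082/(-2193)) = -9 + √(300 + 1082*(-1/2193)) = -9 + √(300 - 1082/2193) = -9 + √(656818/2193) = -9 + √1440401874/2193 ≈ 8.3063)
T = -9 + √1440401874/2193 ≈ 8.3063
T + h(c) = (-9 + √1440401874/2193) + 1600 = 1591 + √1440401874/2193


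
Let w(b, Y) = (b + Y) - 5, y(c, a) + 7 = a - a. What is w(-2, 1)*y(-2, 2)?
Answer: 42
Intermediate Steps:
y(c, a) = -7 (y(c, a) = -7 + (a - a) = -7 + 0 = -7)
w(b, Y) = -5 + Y + b (w(b, Y) = (Y + b) - 5 = -5 + Y + b)
w(-2, 1)*y(-2, 2) = (-5 + 1 - 2)*(-7) = -6*(-7) = 42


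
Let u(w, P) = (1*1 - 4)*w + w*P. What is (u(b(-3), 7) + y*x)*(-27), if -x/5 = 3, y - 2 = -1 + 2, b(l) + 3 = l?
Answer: 1863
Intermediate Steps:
b(l) = -3 + l
y = 3 (y = 2 + (-1 + 2) = 2 + 1 = 3)
x = -15 (x = -5*3 = -15)
u(w, P) = -3*w + P*w (u(w, P) = (1 - 4)*w + P*w = -3*w + P*w)
(u(b(-3), 7) + y*x)*(-27) = ((-3 - 3)*(-3 + 7) + 3*(-15))*(-27) = (-6*4 - 45)*(-27) = (-24 - 45)*(-27) = -69*(-27) = 1863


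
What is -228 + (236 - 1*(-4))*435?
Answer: 104172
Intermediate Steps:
-228 + (236 - 1*(-4))*435 = -228 + (236 + 4)*435 = -228 + 240*435 = -228 + 104400 = 104172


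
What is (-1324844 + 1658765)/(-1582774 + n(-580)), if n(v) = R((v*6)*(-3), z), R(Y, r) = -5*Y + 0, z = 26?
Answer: -333921/1634974 ≈ -0.20424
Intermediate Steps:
R(Y, r) = -5*Y
n(v) = 90*v (n(v) = -5*v*6*(-3) = -5*6*v*(-3) = -(-90)*v = 90*v)
(-1324844 + 1658765)/(-1582774 + n(-580)) = (-1324844 + 1658765)/(-1582774 + 90*(-580)) = 333921/(-1582774 - 52200) = 333921/(-1634974) = 333921*(-1/1634974) = -333921/1634974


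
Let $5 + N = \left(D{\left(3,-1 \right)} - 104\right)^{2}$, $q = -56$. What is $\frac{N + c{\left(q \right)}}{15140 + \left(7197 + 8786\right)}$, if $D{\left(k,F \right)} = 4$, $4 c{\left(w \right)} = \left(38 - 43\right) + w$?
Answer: $\frac{39919}{124492} \approx 0.32066$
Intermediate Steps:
$c{\left(w \right)} = - \frac{5}{4} + \frac{w}{4}$ ($c{\left(w \right)} = \frac{\left(38 - 43\right) + w}{4} = \frac{-5 + w}{4} = - \frac{5}{4} + \frac{w}{4}$)
$N = 9995$ ($N = -5 + \left(4 - 104\right)^{2} = -5 + \left(-100\right)^{2} = -5 + 10000 = 9995$)
$\frac{N + c{\left(q \right)}}{15140 + \left(7197 + 8786\right)} = \frac{9995 + \left(- \frac{5}{4} + \frac{1}{4} \left(-56\right)\right)}{15140 + \left(7197 + 8786\right)} = \frac{9995 - \frac{61}{4}}{15140 + 15983} = \frac{9995 - \frac{61}{4}}{31123} = \frac{39919}{4} \cdot \frac{1}{31123} = \frac{39919}{124492}$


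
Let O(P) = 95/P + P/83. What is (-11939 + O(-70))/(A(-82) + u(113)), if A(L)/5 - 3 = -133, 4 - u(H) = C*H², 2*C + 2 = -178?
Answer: -13875675/1334631368 ≈ -0.010397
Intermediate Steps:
C = -90 (C = -1 + (½)*(-178) = -1 - 89 = -90)
u(H) = 4 + 90*H² (u(H) = 4 - (-90)*H² = 4 + 90*H²)
A(L) = -650 (A(L) = 15 + 5*(-133) = 15 - 665 = -650)
O(P) = 95/P + P/83 (O(P) = 95/P + P*(1/83) = 95/P + P/83)
(-11939 + O(-70))/(A(-82) + u(113)) = (-11939 + (95/(-70) + (1/83)*(-70)))/(-650 + (4 + 90*113²)) = (-11939 + (95*(-1/70) - 70/83))/(-650 + (4 + 90*12769)) = (-11939 + (-19/14 - 70/83))/(-650 + (4 + 1149210)) = (-11939 - 2557/1162)/(-650 + 1149214) = -13875675/1162/1148564 = -13875675/1162*1/1148564 = -13875675/1334631368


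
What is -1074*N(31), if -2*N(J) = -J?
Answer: -16647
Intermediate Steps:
N(J) = J/2 (N(J) = -(-1)*J/2 = J/2)
-1074*N(31) = -537*31 = -1074*31/2 = -16647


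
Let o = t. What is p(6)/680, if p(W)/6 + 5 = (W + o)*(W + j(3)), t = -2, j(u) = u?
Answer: 93/340 ≈ 0.27353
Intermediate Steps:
o = -2
p(W) = -30 + 6*(-2 + W)*(3 + W) (p(W) = -30 + 6*((W - 2)*(W + 3)) = -30 + 6*((-2 + W)*(3 + W)) = -30 + 6*(-2 + W)*(3 + W))
p(6)/680 = (-66 + 6*6 + 6*6²)/680 = (-66 + 36 + 6*36)*(1/680) = (-66 + 36 + 216)*(1/680) = 186*(1/680) = 93/340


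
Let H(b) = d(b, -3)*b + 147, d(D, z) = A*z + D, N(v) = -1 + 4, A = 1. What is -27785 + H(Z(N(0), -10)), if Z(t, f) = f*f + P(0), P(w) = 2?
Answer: -17540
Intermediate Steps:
N(v) = 3
d(D, z) = D + z (d(D, z) = 1*z + D = z + D = D + z)
Z(t, f) = 2 + f² (Z(t, f) = f*f + 2 = f² + 2 = 2 + f²)
H(b) = 147 + b*(-3 + b) (H(b) = (b - 3)*b + 147 = (-3 + b)*b + 147 = b*(-3 + b) + 147 = 147 + b*(-3 + b))
-27785 + H(Z(N(0), -10)) = -27785 + (147 + (2 + (-10)²)*(-3 + (2 + (-10)²))) = -27785 + (147 + (2 + 100)*(-3 + (2 + 100))) = -27785 + (147 + 102*(-3 + 102)) = -27785 + (147 + 102*99) = -27785 + (147 + 10098) = -27785 + 10245 = -17540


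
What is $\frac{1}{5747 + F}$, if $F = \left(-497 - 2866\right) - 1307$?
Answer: $\frac{1}{1077} \approx 0.00092851$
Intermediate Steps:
$F = -4670$ ($F = -3363 - 1307 = -4670$)
$\frac{1}{5747 + F} = \frac{1}{5747 - 4670} = \frac{1}{1077}$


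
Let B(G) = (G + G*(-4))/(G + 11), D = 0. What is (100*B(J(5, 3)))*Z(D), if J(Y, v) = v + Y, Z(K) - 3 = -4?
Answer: 2400/19 ≈ 126.32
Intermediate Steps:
Z(K) = -1 (Z(K) = 3 - 4 = -1)
J(Y, v) = Y + v
B(G) = -3*G/(11 + G) (B(G) = (G - 4*G)/(11 + G) = (-3*G)/(11 + G) = -3*G/(11 + G))
(100*B(J(5, 3)))*Z(D) = (100*(-3*(5 + 3)/(11 + (5 + 3))))*(-1) = (100*(-3*8/(11 + 8)))*(-1) = (100*(-3*8/19))*(-1) = (100*(-3*8*1/19))*(-1) = (100*(-24/19))*(-1) = -2400/19*(-1) = 2400/19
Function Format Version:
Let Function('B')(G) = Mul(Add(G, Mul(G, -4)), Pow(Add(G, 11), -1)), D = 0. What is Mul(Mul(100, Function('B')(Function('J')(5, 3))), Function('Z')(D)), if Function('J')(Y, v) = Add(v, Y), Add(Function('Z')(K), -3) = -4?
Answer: Rational(2400, 19) ≈ 126.32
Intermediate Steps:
Function('Z')(K) = -1 (Function('Z')(K) = Add(3, -4) = -1)
Function('J')(Y, v) = Add(Y, v)
Function('B')(G) = Mul(-3, G, Pow(Add(11, G), -1)) (Function('B')(G) = Mul(Add(G, Mul(-4, G)), Pow(Add(11, G), -1)) = Mul(Mul(-3, G), Pow(Add(11, G), -1)) = Mul(-3, G, Pow(Add(11, G), -1)))
Mul(Mul(100, Function('B')(Function('J')(5, 3))), Function('Z')(D)) = Mul(Mul(100, Mul(-3, Add(5, 3), Pow(Add(11, Add(5, 3)), -1))), -1) = Mul(Mul(100, Mul(-3, 8, Pow(Add(11, 8), -1))), -1) = Mul(Mul(100, Mul(-3, 8, Pow(19, -1))), -1) = Mul(Mul(100, Mul(-3, 8, Rational(1, 19))), -1) = Mul(Mul(100, Rational(-24, 19)), -1) = Mul(Rational(-2400, 19), -1) = Rational(2400, 19)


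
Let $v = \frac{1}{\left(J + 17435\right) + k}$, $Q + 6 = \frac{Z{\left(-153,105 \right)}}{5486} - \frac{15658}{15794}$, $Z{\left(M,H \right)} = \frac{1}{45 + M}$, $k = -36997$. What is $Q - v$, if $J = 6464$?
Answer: $- \frac{71409216821339}{10213990097688} \approx -6.9913$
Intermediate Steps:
$Q = - \frac{32711862865}{4678877736}$ ($Q = -6 - \left(\frac{7829}{7897} - \frac{1}{\left(45 - 153\right) 5486}\right) = -6 - \left(\frac{7829}{7897} - \frac{1}{-108} \cdot \frac{1}{5486}\right) = -6 - \frac{4638596449}{4678877736} = - \frac{32711862865}{4678877736} \approx -6.9914$)
$v = - \frac{1}{13098}$ ($v = \frac{1}{\left(6464 + 17435\right) - 36997} = \frac{1}{23899 - 36997} = \frac{1}{-13098} = - \frac{1}{13098} \approx -7.6347 \cdot 10^{-5}$)
$Q - v = - \frac{32711862865}{4678877736} - - \frac{1}{13098} = - \frac{32711862865}{4678877736} + \frac{1}{13098} = - \frac{71409216821339}{10213990097688}$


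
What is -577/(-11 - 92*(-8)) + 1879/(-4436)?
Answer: -3921847/3216100 ≈ -1.2194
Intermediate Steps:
-577/(-11 - 92*(-8)) + 1879/(-4436) = -577/(-11 - 23*(-32)) + 1879*(-1/4436) = -577/(-11 + 736) - 1879/4436 = -577/725 - 1879/4436 = -3921847/3216100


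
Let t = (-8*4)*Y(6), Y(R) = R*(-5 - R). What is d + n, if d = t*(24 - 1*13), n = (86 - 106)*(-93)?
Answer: 25092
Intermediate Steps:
t = 2112 (t = (-8*4)*(-1*6*(5 + 6)) = -(-32)*6*11 = -32*(-66) = 2112)
n = 1860 (n = -20*(-93) = 1860)
d = 23232 (d = 2112*(24 - 1*13) = 2112*(24 - 13) = 2112*11 = 23232)
d + n = 23232 + 1860 = 25092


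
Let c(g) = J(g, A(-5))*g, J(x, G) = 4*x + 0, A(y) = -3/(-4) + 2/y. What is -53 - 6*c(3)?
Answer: -269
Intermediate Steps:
A(y) = ¾ + 2/y (A(y) = -3*(-¼) + 2/y = ¾ + 2/y)
J(x, G) = 4*x
c(g) = 4*g² (c(g) = (4*g)*g = 4*g²)
-53 - 6*c(3) = -53 - 24*3² = -53 - 24*9 = -53 - 6*36 = -53 - 216 = -269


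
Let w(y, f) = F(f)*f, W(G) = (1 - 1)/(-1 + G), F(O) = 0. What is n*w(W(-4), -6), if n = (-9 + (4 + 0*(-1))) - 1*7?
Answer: 0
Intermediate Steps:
W(G) = 0 (W(G) = 0/(-1 + G) = 0)
w(y, f) = 0 (w(y, f) = 0*f = 0)
n = -12 (n = (-9 + (4 + 0)) - 7 = (-9 + 4) - 7 = -5 - 7 = -12)
n*w(W(-4), -6) = -12*0 = 0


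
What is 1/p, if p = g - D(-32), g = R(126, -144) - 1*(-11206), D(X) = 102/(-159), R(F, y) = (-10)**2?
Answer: 53/599252 ≈ 8.8444e-5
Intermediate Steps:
R(F, y) = 100
D(X) = -34/53 (D(X) = 102*(-1/159) = -34/53)
g = 11306 (g = 100 - 1*(-11206) = 100 + 11206 = 11306)
p = 599252/53 (p = 11306 - 1*(-34/53) = 11306 + 34/53 = 599252/53 ≈ 11307.)
1/p = 1/(599252/53) = 53/599252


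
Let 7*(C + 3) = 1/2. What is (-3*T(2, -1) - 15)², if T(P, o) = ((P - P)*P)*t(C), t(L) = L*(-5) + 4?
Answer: 225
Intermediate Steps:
C = -41/14 (C = -3 + (⅐)/2 = -3 + (⅐)*(½) = -3 + 1/14 = -41/14 ≈ -2.9286)
t(L) = 4 - 5*L (t(L) = -5*L + 4 = 4 - 5*L)
T(P, o) = 0 (T(P, o) = ((P - P)*P)*(4 - 5*(-41/14)) = (0*P)*(4 + 205/14) = 0*(261/14) = 0)
(-3*T(2, -1) - 15)² = (-3*0 - 15)² = (0 - 15)² = (-15)² = 225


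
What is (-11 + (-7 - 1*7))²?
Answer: 625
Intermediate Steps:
(-11 + (-7 - 1*7))² = (-11 + (-7 - 7))² = (-11 - 14)² = (-25)² = 625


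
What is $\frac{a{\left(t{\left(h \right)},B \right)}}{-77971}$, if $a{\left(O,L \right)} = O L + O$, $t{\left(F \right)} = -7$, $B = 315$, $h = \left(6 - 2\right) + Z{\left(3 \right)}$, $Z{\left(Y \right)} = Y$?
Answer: $\frac{2212}{77971} \approx 0.02837$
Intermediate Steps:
$h = 7$ ($h = \left(6 - 2\right) + 3 = 4 + 3 = 7$)
$a{\left(O,L \right)} = O + L O$ ($a{\left(O,L \right)} = L O + O = O + L O$)
$\frac{a{\left(t{\left(h \right)},B \right)}}{-77971} = \frac{\left(-7\right) \left(1 + 315\right)}{-77971} = \left(-7\right) 316 \left(- \frac{1}{77971}\right) = \left(-2212\right) \left(- \frac{1}{77971}\right) = \frac{2212}{77971}$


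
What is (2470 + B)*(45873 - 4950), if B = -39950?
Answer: -1533794040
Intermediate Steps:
(2470 + B)*(45873 - 4950) = (2470 - 39950)*(45873 - 4950) = -37480*40923 = -1533794040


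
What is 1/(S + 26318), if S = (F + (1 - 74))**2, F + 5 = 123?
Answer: 1/28343 ≈ 3.5282e-5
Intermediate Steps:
F = 118 (F = -5 + 123 = 118)
S = 2025 (S = (118 + (1 - 74))**2 = (118 - 73)**2 = 45**2 = 2025)
1/(S + 26318) = 1/(2025 + 26318) = 1/28343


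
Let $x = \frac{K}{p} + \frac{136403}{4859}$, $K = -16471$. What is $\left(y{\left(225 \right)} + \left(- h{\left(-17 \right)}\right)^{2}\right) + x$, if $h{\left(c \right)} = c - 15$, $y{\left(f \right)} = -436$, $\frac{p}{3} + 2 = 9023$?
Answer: $\frac{80932922596}{131499117} \approx 615.46$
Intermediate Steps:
$p = 27063$ ($p = -6 + 3 \cdot 9023 = -6 + 27069 = 27063$)
$x = \frac{3611441800}{131499117}$ ($x = - \frac{16471}{27063} + \frac{136403}{4859} = \frac{3611441800}{131499117} \approx 27.464$)
$h{\left(c \right)} = -15 + c$
$\left(y{\left(225 \right)} + \left(- h{\left(-17 \right)}\right)^{2}\right) + x = \left(-436 + \left(- (-15 - 17)\right)^{2}\right) + \frac{3611441800}{131499117} = \left(-436 + \left(\left(-1\right) \left(-32\right)\right)^{2}\right) + \frac{3611441800}{131499117} = \left(-436 + 32^{2}\right) + \frac{3611441800}{131499117} = \left(-436 + 1024\right) + \frac{3611441800}{131499117} = 588 + \frac{3611441800}{131499117} = \frac{80932922596}{131499117}$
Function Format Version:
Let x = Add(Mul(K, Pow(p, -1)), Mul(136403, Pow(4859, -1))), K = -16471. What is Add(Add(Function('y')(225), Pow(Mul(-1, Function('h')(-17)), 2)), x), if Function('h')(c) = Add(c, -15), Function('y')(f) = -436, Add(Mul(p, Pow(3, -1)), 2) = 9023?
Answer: Rational(80932922596, 131499117) ≈ 615.46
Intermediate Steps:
p = 27063 (p = Add(-6, Mul(3, 9023)) = Add(-6, 27069) = 27063)
x = Rational(3611441800, 131499117) (x = Add(Mul(-16471, Pow(27063, -1)), Mul(136403, Pow(4859, -1))) = Add(Mul(-16471, Rational(1, 27063)), Mul(136403, Rational(1, 4859))) = Add(Rational(-16471, 27063), Rational(136403, 4859)) = Rational(3611441800, 131499117) ≈ 27.464)
Function('h')(c) = Add(-15, c)
Add(Add(Function('y')(225), Pow(Mul(-1, Function('h')(-17)), 2)), x) = Add(Add(-436, Pow(Mul(-1, Add(-15, -17)), 2)), Rational(3611441800, 131499117)) = Add(Add(-436, Pow(Mul(-1, -32), 2)), Rational(3611441800, 131499117)) = Add(Add(-436, Pow(32, 2)), Rational(3611441800, 131499117)) = Add(Add(-436, 1024), Rational(3611441800, 131499117)) = Add(588, Rational(3611441800, 131499117)) = Rational(80932922596, 131499117)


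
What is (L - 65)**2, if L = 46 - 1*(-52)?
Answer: 1089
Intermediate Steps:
L = 98 (L = 46 + 52 = 98)
(L - 65)**2 = (98 - 65)**2 = 33**2 = 1089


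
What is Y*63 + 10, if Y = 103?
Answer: 6499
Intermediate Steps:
Y*63 + 10 = 103*63 + 10 = 6489 + 10 = 6499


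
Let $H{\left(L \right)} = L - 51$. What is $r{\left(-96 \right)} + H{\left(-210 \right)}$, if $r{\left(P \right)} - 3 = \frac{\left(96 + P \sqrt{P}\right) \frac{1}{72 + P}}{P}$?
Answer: $- \frac{6191}{24} - \frac{i \sqrt{6}}{6} \approx -257.96 - 0.40825 i$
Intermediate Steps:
$H{\left(L \right)} = -51 + L$
$r{\left(P \right)} = 3 + \frac{96 + P^{\frac{3}{2}}}{P \left(72 + P\right)}$ ($r{\left(P \right)} = 3 + \frac{\left(96 + P \sqrt{P}\right) \frac{1}{72 + P}}{P} = 3 + \frac{\left(96 + P^{\frac{3}{2}}\right) \frac{1}{72 + P}}{P} = 3 + \frac{\frac{1}{72 + P} \left(96 + P^{\frac{3}{2}}\right)}{P} = 3 + \frac{96 + P^{\frac{3}{2}}}{P \left(72 + P\right)}$)
$r{\left(-96 \right)} + H{\left(-210 \right)} = \frac{96 + \left(-96\right)^{\frac{3}{2}} + 3 \left(-96\right)^{2} + 216 \left(-96\right)}{\left(-96\right) \left(72 - 96\right)} - 261 = - \frac{96 - 384 i \sqrt{6} + 3 \cdot 9216 - 20736}{96 \left(-24\right)} - 261 = \left(- \frac{1}{96}\right) \left(- \frac{1}{24}\right) \left(96 - 384 i \sqrt{6} + 27648 - 20736\right) - 261 = \left(- \frac{1}{96}\right) \left(- \frac{1}{24}\right) \left(7008 - 384 i \sqrt{6}\right) - 261 = \left(\frac{73}{24} - \frac{i \sqrt{6}}{6}\right) - 261 = - \frac{6191}{24} - \frac{i \sqrt{6}}{6}$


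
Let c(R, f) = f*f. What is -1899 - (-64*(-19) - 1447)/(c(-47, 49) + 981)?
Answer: -6422187/3382 ≈ -1898.9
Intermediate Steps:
c(R, f) = f²
-1899 - (-64*(-19) - 1447)/(c(-47, 49) + 981) = -1899 - (-64*(-19) - 1447)/(49² + 981) = -1899 - (1216 - 1447)/(2401 + 981) = -1899 - (-231)/3382 = -1899 - 1*(-231/3382) = -1899 + 231/3382 = -6422187/3382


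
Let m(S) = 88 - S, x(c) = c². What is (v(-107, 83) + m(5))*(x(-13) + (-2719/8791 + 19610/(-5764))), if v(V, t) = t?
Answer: 347578682095/12667831 ≈ 27438.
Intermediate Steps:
(v(-107, 83) + m(5))*(x(-13) + (-2719/8791 + 19610/(-5764))) = (83 + (88 - 1*5))*((-13)² + (-2719/8791 + 19610/(-5764))) = (83 + (88 - 5))*(169 + (-2719*1/8791 + 19610*(-1/5764))) = (83 + 83)*(169 + (-2719/8791 - 9805/2882)) = 166*(169 - 94031913/25335662) = 166*(4187694965/25335662) = 347578682095/12667831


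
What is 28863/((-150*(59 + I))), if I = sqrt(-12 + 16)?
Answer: -9621/3050 ≈ -3.1544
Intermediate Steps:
I = 2 (I = sqrt(4) = 2)
28863/((-150*(59 + I))) = 28863/((-150*(59 + 2))) = 28863/((-150*61)) = 28863/(-9150) = 28863*(-1/9150) = -9621/3050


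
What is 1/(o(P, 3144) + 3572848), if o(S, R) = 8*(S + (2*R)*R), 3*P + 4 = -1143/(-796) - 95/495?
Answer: 59103/9558646429906 ≈ 6.1832e-9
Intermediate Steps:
P = -217183/236412 (P = -4/3 + (-1143/(-796) - 95/495)/3 = -4/3 + (-1143*(-1/796) - 95*1/495)/3 = -4/3 + (1143/796 - 19/99)/3 = -4/3 + (⅓)*(98033/78804) = -4/3 + 98033/236412 = -217183/236412 ≈ -0.91866)
o(S, R) = 8*S + 16*R² (o(S, R) = 8*(S + 2*R²) = 8*S + 16*R²)
1/(o(P, 3144) + 3572848) = 1/((8*(-217183/236412) + 16*3144²) + 3572848) = 1/((-434366/59103 + 16*9884736) + 3572848) = 1/((-434366/59103 + 158155776) + 3572848) = 1/(9347480394562/59103 + 3572848) = 1/(9558646429906/59103) = 59103/9558646429906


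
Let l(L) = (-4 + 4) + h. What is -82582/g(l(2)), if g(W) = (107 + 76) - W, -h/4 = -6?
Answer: -82582/159 ≈ -519.38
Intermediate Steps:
h = 24 (h = -4*(-6) = 24)
l(L) = 24 (l(L) = (-4 + 4) + 24 = 0 + 24 = 24)
g(W) = 183 - W
-82582/g(l(2)) = -82582/(183 - 1*24) = -82582/(183 - 24) = -82582/159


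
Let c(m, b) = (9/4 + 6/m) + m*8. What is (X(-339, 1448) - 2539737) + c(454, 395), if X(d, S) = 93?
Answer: -2302696841/908 ≈ -2.5360e+6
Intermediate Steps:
c(m, b) = 9/4 + 6/m + 8*m (c(m, b) = (9*(¼) + 6/m) + 8*m = (9/4 + 6/m) + 8*m = 9/4 + 6/m + 8*m)
(X(-339, 1448) - 2539737) + c(454, 395) = (93 - 2539737) + (9/4 + 6/454 + 8*454) = -2539644 + (9/4 + 6*(1/454) + 3632) = -2539644 + (9/4 + 3/227 + 3632) = -2539644 + 3299911/908 = -2302696841/908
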